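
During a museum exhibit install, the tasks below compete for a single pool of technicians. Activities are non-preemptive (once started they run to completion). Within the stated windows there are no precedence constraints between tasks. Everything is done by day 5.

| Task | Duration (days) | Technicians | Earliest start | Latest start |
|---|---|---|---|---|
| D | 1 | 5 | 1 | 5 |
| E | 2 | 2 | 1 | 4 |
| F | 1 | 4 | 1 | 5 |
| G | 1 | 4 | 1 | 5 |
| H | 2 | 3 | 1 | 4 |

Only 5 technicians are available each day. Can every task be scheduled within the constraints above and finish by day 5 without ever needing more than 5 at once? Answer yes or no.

yes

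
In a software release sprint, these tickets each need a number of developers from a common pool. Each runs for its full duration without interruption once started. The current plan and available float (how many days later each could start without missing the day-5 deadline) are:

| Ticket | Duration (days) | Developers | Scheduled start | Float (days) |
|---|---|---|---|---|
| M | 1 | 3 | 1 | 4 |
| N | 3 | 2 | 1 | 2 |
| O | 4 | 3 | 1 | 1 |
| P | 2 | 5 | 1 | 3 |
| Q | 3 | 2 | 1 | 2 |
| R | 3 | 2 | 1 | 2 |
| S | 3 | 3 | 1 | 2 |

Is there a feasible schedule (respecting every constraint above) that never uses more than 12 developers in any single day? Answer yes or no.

yes

Schedule M@1, N@1, O@1, P@4, Q@1, R@1, S@2: d1:12  d2:12  d3:12  d4:11  d5:5 — peak 12 ≤ 12.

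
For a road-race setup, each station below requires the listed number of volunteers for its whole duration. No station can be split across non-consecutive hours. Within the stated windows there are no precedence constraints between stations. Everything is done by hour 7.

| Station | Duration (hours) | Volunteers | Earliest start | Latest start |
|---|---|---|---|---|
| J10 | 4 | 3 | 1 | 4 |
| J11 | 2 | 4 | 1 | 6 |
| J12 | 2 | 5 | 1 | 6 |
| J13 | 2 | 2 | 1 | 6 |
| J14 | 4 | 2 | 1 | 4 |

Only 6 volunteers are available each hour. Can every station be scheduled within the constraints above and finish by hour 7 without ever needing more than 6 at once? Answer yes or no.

The minimum achievable peak is 7; 6 < 7, so no feasible schedule stays within the cap.

no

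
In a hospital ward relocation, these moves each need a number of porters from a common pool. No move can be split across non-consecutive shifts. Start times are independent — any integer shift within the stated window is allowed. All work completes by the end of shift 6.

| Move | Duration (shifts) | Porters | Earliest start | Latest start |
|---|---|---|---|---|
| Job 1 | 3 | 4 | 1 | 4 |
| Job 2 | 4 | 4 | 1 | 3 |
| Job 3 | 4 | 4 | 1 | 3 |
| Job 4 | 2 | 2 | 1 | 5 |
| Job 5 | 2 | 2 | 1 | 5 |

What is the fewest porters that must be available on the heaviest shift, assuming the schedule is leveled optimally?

12

Early-start (Job 1@1, Job 2@1, Job 3@1, Job 4@1, Job 5@1) gives peak 16: s1:16  s2:16  s3:12  s4:8  s5:0  s6:0.
Shift Job 4→4, Job 5→4.
Schedule Job 1@1, Job 2@1, Job 3@1, Job 4@4, Job 5@4: s1:12  s2:12  s3:12  s4:12  s5:4  s6:0 — peak 12.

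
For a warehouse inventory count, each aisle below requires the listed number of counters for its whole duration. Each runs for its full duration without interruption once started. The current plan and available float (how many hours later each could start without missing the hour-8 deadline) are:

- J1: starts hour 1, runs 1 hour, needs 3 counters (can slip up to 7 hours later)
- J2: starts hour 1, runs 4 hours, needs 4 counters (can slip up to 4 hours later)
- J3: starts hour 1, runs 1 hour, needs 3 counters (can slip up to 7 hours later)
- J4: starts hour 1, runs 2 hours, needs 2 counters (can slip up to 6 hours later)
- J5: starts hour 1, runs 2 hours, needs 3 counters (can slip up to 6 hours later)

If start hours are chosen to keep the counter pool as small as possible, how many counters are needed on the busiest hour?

5

Early-start (J1@1, J2@1, J3@1, J4@1, J5@1) gives peak 15: h1:15  h2:9  h3:4  h4:4  h5:0  h6:0  h7:0  h8:0.
Shift J2→2, J3→6, J4→6, J5→7.
Schedule J1@1, J2@2, J3@6, J4@6, J5@7: h1:3  h2:4  h3:4  h4:4  h5:4  h6:5  h7:5  h8:3 — peak 5.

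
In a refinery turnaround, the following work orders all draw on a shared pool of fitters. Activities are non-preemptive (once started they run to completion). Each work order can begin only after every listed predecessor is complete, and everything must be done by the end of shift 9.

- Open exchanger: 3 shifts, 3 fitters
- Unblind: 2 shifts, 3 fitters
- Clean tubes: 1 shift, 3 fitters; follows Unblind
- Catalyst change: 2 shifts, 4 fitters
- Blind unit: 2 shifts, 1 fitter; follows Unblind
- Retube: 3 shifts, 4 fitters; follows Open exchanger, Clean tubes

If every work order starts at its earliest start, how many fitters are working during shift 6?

At early start, shift 6 has: Retube.
Demand: 4 = 4.

4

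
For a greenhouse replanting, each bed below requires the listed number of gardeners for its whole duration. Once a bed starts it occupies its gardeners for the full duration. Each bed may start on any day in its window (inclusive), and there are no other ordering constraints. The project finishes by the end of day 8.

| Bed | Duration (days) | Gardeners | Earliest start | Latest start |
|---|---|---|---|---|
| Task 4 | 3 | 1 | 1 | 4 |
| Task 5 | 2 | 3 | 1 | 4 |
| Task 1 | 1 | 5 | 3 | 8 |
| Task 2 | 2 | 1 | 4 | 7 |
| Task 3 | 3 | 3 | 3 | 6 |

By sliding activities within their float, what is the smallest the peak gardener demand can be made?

Early-start (Task 4@1, Task 5@1, Task 1@3, Task 2@4, Task 3@3) gives peak 9: d1:4  d2:4  d3:9  d4:4  d5:4  d6:0  d7:0  d8:0.
Shift Task 1→4, Task 2→5, Task 3→5.
Schedule Task 4@1, Task 5@1, Task 1@4, Task 2@5, Task 3@5: d1:4  d2:4  d3:1  d4:5  d5:4  d6:4  d7:3  d8:0 — peak 5.

5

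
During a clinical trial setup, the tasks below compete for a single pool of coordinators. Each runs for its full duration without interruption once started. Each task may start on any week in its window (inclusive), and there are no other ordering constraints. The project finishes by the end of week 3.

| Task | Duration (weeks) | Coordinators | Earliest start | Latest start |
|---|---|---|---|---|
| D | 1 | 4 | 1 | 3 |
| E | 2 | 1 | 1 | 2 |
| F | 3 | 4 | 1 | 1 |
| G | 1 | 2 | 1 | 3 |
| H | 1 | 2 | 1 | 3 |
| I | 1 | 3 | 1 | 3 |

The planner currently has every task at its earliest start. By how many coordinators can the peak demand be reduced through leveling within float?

7

Early-start peak: w1:16  w2:5  w3:4 ⇒ 16.
Leveled (D@1, E@1, F@1, G@2, H@2, I@3): w1:9  w2:9  w3:7 ⇒ 9.
Reduction 16 − 9 = 7.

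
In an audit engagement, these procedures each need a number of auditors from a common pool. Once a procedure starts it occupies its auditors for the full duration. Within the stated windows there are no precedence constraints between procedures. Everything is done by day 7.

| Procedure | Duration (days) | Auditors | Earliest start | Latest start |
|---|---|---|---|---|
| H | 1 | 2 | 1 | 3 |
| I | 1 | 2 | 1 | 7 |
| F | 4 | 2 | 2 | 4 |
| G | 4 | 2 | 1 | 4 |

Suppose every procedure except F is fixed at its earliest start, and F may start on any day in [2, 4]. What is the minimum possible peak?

6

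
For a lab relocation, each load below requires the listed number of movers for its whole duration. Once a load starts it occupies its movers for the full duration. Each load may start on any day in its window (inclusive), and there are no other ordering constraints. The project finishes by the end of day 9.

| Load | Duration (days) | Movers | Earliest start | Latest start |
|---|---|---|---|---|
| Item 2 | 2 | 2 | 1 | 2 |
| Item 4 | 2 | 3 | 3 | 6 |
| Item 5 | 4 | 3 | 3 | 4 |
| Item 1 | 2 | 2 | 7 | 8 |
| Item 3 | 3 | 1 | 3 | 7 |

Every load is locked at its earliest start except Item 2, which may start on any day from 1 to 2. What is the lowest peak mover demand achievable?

7

Item 2@1: d1:2  d2:2  d3:7  d4:7  d5:4  d6:3  d7:2  d8:2  d9:0 → peak 7
Item 2@2: d1:0  d2:2  d3:9  d4:7  d5:4  d6:3  d7:2  d8:2  d9:0 → peak 9
Best is Item 2@1, peak 7.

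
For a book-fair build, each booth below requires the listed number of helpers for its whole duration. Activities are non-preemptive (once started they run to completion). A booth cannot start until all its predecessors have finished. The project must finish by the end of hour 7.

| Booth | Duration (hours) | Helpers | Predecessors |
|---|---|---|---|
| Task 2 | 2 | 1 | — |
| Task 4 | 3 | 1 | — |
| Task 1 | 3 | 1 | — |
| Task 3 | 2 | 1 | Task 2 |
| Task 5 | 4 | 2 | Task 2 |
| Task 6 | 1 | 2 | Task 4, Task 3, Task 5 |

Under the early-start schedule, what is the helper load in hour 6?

2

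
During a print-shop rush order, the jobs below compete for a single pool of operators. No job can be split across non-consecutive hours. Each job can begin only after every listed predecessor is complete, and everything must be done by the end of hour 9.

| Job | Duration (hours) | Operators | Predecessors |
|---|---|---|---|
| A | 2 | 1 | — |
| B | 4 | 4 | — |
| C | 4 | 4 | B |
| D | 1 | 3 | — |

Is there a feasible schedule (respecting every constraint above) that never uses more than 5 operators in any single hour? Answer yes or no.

Schedule A@1, B@1, C@5, D@9: h1:5  h2:5  h3:4  h4:4  h5:4  h6:4  h7:4  h8:4  h9:3 — peak 5 ≤ 5.

yes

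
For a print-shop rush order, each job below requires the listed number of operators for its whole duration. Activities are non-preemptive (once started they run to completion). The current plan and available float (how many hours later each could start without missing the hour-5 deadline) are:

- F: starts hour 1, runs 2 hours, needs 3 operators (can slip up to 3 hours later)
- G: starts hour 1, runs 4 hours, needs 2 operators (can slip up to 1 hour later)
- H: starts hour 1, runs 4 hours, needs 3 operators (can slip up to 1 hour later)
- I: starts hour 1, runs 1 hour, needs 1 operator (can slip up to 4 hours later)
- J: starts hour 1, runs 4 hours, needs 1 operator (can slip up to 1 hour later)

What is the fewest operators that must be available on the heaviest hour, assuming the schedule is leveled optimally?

Early-start (F@1, G@1, H@1, I@1, J@1) gives peak 10: h1:10  h2:9  h3:6  h4:6  h5:0.
Shift J→2.
Schedule F@1, G@1, H@1, I@1, J@2: h1:9  h2:9  h3:6  h4:6  h5:1 — peak 9.

9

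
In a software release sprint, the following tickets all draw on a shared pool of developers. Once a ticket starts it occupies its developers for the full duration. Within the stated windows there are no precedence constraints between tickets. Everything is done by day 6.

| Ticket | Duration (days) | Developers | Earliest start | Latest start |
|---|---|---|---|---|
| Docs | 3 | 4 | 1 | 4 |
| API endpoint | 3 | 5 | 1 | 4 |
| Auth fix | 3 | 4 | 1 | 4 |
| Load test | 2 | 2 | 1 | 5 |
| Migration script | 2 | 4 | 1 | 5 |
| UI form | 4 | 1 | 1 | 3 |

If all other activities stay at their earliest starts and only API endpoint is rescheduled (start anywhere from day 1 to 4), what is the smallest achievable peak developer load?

15

API endpoint@1: d1:20  d2:20  d3:14  d4:1  d5:0  d6:0 → peak 20
API endpoint@2: d1:15  d2:20  d3:14  d4:6  d5:0  d6:0 → peak 20
API endpoint@3: d1:15  d2:15  d3:14  d4:6  d5:5  d6:0 → peak 15
API endpoint@4: d1:15  d2:15  d3:9  d4:6  d5:5  d6:5 → peak 15
Best is API endpoint@3, peak 15.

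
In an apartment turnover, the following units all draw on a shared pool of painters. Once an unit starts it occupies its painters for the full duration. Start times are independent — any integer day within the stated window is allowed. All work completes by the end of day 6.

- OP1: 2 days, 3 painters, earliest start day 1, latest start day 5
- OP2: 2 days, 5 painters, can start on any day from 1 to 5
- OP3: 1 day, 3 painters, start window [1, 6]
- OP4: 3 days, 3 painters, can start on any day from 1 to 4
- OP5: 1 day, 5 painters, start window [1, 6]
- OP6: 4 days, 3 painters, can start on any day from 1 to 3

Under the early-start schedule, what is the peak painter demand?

Early-start schedule: OP1@1, OP2@1, OP3@1, OP4@1, OP5@1, OP6@1.
Load per day: day 1: 22, day 2: 14, day 3: 6, day 4: 3, day 5: 0, day 6: 0.
Peak is 22.

22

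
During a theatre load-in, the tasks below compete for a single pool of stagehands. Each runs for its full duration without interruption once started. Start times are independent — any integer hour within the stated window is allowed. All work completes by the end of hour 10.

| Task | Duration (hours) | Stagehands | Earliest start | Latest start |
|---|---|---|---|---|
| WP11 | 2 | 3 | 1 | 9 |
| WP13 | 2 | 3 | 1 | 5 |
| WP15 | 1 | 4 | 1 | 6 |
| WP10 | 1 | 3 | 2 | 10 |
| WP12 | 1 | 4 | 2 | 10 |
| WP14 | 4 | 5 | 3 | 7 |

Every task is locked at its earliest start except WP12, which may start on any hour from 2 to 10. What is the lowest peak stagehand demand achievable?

WP12@2: h1:10  h2:13  h3:5  h4:5  h5:5  h6:5  h7:0  h8:0  h9:0  h10:0 → peak 13
WP12@3: h1:10  h2:9  h3:9  h4:5  h5:5  h6:5  h7:0  h8:0  h9:0  h10:0 → peak 10
WP12@4: h1:10  h2:9  h3:5  h4:9  h5:5  h6:5  h7:0  h8:0  h9:0  h10:0 → peak 10
WP12@5: h1:10  h2:9  h3:5  h4:5  h5:9  h6:5  h7:0  h8:0  h9:0  h10:0 → peak 10
WP12@6: h1:10  h2:9  h3:5  h4:5  h5:5  h6:9  h7:0  h8:0  h9:0  h10:0 → peak 10
WP12@7: h1:10  h2:9  h3:5  h4:5  h5:5  h6:5  h7:4  h8:0  h9:0  h10:0 → peak 10
WP12@8: h1:10  h2:9  h3:5  h4:5  h5:5  h6:5  h7:0  h8:4  h9:0  h10:0 → peak 10
WP12@9: h1:10  h2:9  h3:5  h4:5  h5:5  h6:5  h7:0  h8:0  h9:4  h10:0 → peak 10
WP12@10: h1:10  h2:9  h3:5  h4:5  h5:5  h6:5  h7:0  h8:0  h9:0  h10:4 → peak 10
Best is WP12@3, peak 10.

10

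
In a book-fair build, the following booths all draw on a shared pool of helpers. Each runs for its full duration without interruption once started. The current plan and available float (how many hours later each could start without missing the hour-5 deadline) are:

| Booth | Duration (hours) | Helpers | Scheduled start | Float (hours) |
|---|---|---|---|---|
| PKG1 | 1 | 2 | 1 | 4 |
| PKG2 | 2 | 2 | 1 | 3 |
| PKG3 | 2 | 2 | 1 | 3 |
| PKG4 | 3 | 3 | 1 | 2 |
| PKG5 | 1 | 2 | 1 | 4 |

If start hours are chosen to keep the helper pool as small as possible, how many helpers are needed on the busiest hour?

5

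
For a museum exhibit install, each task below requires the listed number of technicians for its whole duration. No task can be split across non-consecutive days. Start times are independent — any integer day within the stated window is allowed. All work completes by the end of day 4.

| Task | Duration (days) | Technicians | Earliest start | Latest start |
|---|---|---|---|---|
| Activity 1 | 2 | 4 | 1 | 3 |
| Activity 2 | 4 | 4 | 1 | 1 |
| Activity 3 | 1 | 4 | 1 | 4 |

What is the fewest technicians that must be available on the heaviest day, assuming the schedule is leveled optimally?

8

Early-start (Activity 1@1, Activity 2@1, Activity 3@1) gives peak 12: d1:12  d2:8  d3:4  d4:4.
Shift Activity 3→3.
Schedule Activity 1@1, Activity 2@1, Activity 3@3: d1:8  d2:8  d3:8  d4:4 — peak 8.
No arrangement of the 12 feasible schedules does better.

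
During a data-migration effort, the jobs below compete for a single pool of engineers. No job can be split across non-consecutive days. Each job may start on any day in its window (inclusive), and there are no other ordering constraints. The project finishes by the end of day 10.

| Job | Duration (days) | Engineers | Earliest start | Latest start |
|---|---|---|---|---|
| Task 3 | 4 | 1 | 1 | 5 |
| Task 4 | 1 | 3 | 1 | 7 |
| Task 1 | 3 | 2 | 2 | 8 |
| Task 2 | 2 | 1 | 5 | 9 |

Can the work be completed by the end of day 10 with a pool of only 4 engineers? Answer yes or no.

yes

Schedule Task 3@1, Task 4@5, Task 1@2, Task 2@6: d1:1  d2:3  d3:3  d4:3  d5:3  d6:1  d7:1  d8:0  d9:0  d10:0 — peak 3 ≤ 4.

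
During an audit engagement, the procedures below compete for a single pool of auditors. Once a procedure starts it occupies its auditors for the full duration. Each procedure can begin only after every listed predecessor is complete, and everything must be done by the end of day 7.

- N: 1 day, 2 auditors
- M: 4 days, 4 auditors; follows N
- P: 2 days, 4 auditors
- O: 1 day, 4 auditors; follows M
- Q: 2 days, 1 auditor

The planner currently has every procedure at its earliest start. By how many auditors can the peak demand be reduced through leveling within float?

3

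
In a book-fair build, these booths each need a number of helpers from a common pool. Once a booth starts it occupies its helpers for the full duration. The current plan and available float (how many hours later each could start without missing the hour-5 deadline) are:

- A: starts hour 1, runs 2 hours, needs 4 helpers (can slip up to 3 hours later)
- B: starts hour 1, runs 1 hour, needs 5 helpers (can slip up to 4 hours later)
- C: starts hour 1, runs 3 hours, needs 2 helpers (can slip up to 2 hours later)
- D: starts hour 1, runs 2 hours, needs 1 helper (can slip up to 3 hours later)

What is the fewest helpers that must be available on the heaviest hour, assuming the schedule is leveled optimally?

Early-start (A@1, B@1, C@1, D@1) gives peak 12: h1:12  h2:7  h3:2  h4:0  h5:0.
Shift B→4, D→3.
Schedule A@1, B@4, C@1, D@3: h1:6  h2:6  h3:3  h4:6  h5:0 — peak 6.

6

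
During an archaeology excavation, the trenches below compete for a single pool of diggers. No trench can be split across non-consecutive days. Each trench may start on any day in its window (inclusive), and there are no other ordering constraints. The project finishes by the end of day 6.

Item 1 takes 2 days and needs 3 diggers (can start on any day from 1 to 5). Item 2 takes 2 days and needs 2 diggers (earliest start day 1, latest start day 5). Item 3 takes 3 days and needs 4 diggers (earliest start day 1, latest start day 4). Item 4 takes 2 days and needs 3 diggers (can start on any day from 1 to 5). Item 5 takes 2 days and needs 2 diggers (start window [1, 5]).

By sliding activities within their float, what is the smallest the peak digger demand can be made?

Early-start (Item 1@1, Item 2@1, Item 3@1, Item 4@1, Item 5@1) gives peak 14: d1:14  d2:14  d3:4  d4:0  d5:0  d6:0.
Shift Item 2→3, Item 3→3, Item 5→5.
Schedule Item 1@1, Item 2@3, Item 3@3, Item 4@1, Item 5@5: d1:6  d2:6  d3:6  d4:6  d5:6  d6:2 — peak 6.
Total digger-days = 32 over 6 days ⇒ peak ≥ ⌈32/6⌉ = 6, so 6 is optimal.

6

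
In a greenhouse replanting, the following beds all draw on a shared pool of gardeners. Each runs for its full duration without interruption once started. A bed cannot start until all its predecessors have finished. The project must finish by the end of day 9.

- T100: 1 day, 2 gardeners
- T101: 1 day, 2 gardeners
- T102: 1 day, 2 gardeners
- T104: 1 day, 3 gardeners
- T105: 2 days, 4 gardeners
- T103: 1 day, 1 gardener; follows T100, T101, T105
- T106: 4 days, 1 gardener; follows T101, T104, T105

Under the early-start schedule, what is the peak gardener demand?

Early-start schedule: T100@1, T101@1, T102@1, T104@1, T105@1, T103@3, T106@3.
Load per day: day 1: 13, day 2: 4, day 3: 2, day 4: 1, day 5: 1, day 6: 1, day 7: 0, day 8: 0, day 9: 0.
Peak is 13.

13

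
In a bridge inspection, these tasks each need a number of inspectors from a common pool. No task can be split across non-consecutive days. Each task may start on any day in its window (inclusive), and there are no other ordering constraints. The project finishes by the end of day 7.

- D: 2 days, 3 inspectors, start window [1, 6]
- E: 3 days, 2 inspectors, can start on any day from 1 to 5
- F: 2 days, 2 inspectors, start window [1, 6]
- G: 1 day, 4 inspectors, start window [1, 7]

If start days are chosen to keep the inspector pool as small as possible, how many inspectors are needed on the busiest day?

4

Early-start (D@1, E@1, F@1, G@1) gives peak 11: d1:11  d2:7  d3:2  d4:0  d5:0  d6:0  d7:0.
Shift E→3, F→3, G→6.
Schedule D@1, E@3, F@3, G@6: d1:3  d2:3  d3:4  d4:4  d5:2  d6:4  d7:0 — peak 4.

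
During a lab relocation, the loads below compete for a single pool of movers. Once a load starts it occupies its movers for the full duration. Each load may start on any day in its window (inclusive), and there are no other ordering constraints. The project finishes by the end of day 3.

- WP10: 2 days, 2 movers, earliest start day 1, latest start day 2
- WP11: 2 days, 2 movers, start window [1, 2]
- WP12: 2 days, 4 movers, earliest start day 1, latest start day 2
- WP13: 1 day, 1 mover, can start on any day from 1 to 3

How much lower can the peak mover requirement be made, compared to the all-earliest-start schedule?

Early-start peak: d1:9  d2:8  d3:0 ⇒ 9.
Leveled (WP10@1, WP11@1, WP12@1, WP13@3): d1:8  d2:8  d3:1 ⇒ 8.
Reduction 9 − 8 = 1.

1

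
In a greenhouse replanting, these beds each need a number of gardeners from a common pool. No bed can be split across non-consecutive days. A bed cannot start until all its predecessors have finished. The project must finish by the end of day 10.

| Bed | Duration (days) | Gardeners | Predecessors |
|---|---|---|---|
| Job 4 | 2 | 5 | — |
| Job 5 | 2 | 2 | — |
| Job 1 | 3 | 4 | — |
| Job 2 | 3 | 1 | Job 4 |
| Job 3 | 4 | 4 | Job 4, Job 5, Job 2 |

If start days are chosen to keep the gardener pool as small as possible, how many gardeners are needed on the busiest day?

7

Early-start (Job 4@1, Job 5@1, Job 1@1, Job 2@3, Job 3@6) gives peak 11: d1:11  d2:11  d3:5  d4:1  d5:1  d6:4  d7:4  d8:4  d9:4  d10:0.
Shift Job 1→3.
Schedule Job 4@1, Job 5@1, Job 1@3, Job 2@3, Job 3@6: d1:7  d2:7  d3:5  d4:5  d5:5  d6:4  d7:4  d8:4  d9:4  d10:0 — peak 7.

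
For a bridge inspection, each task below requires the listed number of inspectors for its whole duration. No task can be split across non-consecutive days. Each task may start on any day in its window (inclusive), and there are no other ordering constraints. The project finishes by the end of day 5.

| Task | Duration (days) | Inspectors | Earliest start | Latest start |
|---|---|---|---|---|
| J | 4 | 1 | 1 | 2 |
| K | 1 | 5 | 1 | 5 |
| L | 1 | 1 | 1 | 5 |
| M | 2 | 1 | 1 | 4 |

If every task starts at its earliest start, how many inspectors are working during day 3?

At early start, day 3 has: J.
Demand: 1 = 1.

1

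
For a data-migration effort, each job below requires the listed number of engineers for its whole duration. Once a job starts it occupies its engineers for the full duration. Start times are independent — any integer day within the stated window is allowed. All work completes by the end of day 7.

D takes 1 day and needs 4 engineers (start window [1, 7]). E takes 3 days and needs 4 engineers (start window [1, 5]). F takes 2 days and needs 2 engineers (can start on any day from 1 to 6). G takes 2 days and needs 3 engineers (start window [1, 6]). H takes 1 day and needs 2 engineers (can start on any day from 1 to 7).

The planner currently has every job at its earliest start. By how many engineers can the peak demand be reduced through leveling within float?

Early-start peak: d1:15  d2:9  d3:4  d4:0  d5:0  d6:0  d7:0 ⇒ 15.
Leveled (D@1, E@2, F@5, G@5, H@7): d1:4  d2:4  d3:4  d4:4  d5:5  d6:5  d7:2 ⇒ 5.
Reduction 15 − 5 = 10.

10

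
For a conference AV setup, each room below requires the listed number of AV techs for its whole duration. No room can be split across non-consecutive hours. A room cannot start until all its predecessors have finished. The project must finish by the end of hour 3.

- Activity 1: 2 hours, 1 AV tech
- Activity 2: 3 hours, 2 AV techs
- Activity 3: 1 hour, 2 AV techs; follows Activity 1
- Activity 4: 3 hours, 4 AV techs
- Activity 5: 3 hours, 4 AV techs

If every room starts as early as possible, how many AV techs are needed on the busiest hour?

Early-start schedule: Activity 1@1, Activity 2@1, Activity 3@3, Activity 4@1, Activity 5@1.
Load per hour: hour 1: 11, hour 2: 11, hour 3: 12.
Peak is 12.

12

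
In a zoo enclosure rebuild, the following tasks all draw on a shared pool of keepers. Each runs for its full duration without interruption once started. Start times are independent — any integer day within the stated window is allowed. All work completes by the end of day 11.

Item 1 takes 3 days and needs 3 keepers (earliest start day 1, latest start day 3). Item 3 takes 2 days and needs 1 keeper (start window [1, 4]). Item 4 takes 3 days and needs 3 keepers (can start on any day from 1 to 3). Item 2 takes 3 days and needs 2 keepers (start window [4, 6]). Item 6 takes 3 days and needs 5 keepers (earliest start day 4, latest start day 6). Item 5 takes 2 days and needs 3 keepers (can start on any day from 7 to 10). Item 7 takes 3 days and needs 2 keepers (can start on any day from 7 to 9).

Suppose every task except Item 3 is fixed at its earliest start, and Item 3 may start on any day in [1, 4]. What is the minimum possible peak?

Item 3@1: d1:7  d2:7  d3:6  d4:7  d5:7  d6:7  d7:5  d8:5  d9:2  d10:0  d11:0 → peak 7
Item 3@2: d1:6  d2:7  d3:7  d4:7  d5:7  d6:7  d7:5  d8:5  d9:2  d10:0  d11:0 → peak 7
Item 3@3: d1:6  d2:6  d3:7  d4:8  d5:7  d6:7  d7:5  d8:5  d9:2  d10:0  d11:0 → peak 8
Item 3@4: d1:6  d2:6  d3:6  d4:8  d5:8  d6:7  d7:5  d8:5  d9:2  d10:0  d11:0 → peak 8
Best is Item 3@1, peak 7.

7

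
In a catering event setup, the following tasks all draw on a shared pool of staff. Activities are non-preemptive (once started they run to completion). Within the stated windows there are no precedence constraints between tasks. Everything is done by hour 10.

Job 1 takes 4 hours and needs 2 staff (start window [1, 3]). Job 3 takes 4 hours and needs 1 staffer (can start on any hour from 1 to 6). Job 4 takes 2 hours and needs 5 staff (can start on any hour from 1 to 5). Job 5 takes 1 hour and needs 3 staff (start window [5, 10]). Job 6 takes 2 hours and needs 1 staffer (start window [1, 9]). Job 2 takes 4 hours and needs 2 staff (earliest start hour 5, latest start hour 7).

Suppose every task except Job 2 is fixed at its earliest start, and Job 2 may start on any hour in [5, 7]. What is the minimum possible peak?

9

Job 2@5: h1:9  h2:9  h3:3  h4:3  h5:5  h6:2  h7:2  h8:2  h9:0  h10:0 → peak 9
Job 2@6: h1:9  h2:9  h3:3  h4:3  h5:3  h6:2  h7:2  h8:2  h9:2  h10:0 → peak 9
Job 2@7: h1:9  h2:9  h3:3  h4:3  h5:3  h6:0  h7:2  h8:2  h9:2  h10:2 → peak 9
Best is Job 2@5, peak 9.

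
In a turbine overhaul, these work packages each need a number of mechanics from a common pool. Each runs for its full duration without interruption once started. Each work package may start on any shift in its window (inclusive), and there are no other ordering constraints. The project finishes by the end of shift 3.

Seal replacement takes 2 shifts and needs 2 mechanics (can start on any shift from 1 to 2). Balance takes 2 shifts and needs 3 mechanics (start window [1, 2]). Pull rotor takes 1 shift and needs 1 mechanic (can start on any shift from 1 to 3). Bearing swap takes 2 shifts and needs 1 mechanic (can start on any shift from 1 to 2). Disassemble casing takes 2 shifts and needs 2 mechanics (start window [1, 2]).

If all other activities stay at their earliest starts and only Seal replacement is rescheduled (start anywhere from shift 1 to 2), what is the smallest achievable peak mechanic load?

8

Seal replacement@1: s1:9  s2:8  s3:0 → peak 9
Seal replacement@2: s1:7  s2:8  s3:2 → peak 8
Best is Seal replacement@2, peak 8.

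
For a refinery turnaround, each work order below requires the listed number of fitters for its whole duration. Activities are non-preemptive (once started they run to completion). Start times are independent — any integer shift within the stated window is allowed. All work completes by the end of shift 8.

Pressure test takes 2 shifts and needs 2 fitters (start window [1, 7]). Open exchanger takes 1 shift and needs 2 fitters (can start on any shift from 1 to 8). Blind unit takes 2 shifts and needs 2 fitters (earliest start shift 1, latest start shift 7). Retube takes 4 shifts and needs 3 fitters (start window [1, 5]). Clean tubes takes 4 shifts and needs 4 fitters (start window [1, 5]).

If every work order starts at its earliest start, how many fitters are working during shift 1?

At early start, shift 1 has: Pressure test, Open exchanger, Blind unit, Retube, Clean tubes.
Demand: 2 + 2 + 2 + 3 + 4 = 13.

13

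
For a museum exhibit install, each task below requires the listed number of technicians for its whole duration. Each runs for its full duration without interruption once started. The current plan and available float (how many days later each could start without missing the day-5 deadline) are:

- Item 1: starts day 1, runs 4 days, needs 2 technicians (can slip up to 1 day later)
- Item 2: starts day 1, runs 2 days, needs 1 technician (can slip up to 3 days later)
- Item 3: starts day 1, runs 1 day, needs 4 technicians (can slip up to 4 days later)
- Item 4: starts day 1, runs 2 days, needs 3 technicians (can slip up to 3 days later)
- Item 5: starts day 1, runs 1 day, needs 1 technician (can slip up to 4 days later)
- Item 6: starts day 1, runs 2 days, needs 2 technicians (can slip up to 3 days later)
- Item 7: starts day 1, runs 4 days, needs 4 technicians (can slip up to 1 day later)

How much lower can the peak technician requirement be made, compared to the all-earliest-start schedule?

8

Early-start peak: d1:17  d2:12  d3:6  d4:6  d5:0 ⇒ 17.
Leveled (Item 1@1, Item 2@1, Item 3@1, Item 4@3, Item 5@5, Item 6@1, Item 7@2): d1:9  d2:9  d3:9  d4:9  d5:5 ⇒ 9.
Reduction 17 − 9 = 8.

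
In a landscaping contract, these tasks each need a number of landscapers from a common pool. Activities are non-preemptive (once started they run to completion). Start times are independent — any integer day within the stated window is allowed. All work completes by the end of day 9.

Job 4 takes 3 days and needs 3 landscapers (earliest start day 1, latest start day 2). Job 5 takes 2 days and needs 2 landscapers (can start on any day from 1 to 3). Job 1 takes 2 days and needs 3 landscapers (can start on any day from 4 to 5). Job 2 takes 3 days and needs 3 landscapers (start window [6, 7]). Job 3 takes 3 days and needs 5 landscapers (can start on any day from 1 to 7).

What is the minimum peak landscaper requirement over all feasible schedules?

Early-start (Job 4@1, Job 5@1, Job 1@4, Job 2@6, Job 3@1) gives peak 10: d1:10  d2:10  d3:8  d4:3  d5:3  d6:3  d7:3  d8:3  d9:0.
Shift Job 3→3.
Schedule Job 4@1, Job 5@1, Job 1@4, Job 2@6, Job 3@3: d1:5  d2:5  d3:8  d4:8  d5:8  d6:3  d7:3  d8:3  d9:0 — peak 8.

8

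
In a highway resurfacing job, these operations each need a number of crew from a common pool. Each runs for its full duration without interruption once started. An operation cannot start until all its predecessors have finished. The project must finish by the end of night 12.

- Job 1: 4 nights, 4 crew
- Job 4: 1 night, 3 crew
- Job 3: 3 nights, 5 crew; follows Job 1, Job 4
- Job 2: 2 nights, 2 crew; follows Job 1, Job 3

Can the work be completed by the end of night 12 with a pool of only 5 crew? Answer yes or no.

Schedule Job 1@1, Job 4@5, Job 3@6, Job 2@9: n1:4  n2:4  n3:4  n4:4  n5:3  n6:5  n7:5  n8:5  n9:2  n10:2  n11:0  n12:0 — peak 5 ≤ 5.

yes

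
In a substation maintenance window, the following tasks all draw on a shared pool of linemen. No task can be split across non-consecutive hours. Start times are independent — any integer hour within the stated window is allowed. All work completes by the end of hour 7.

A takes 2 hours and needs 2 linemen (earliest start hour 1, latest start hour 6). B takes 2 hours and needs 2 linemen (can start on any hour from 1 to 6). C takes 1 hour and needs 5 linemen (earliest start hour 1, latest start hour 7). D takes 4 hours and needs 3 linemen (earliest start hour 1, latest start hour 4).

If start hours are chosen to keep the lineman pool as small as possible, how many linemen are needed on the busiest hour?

Early-start (A@1, B@1, C@1, D@1) gives peak 12: h1:12  h2:7  h3:3  h4:3  h5:0  h6:0  h7:0.
Shift C→3, D→4.
Schedule A@1, B@1, C@3, D@4: h1:4  h2:4  h3:5  h4:3  h5:3  h6:3  h7:3 — peak 5.

5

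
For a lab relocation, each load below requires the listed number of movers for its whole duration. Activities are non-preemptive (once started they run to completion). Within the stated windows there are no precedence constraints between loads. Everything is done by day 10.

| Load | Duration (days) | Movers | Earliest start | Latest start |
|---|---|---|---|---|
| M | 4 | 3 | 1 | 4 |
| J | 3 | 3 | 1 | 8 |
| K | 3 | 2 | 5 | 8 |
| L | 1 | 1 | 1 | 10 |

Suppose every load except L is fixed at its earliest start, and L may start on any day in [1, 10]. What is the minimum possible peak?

L@1: d1:7  d2:6  d3:6  d4:3  d5:2  d6:2  d7:2  d8:0  d9:0  d10:0 → peak 7
L@2: d1:6  d2:7  d3:6  d4:3  d5:2  d6:2  d7:2  d8:0  d9:0  d10:0 → peak 7
L@3: d1:6  d2:6  d3:7  d4:3  d5:2  d6:2  d7:2  d8:0  d9:0  d10:0 → peak 7
L@4: d1:6  d2:6  d3:6  d4:4  d5:2  d6:2  d7:2  d8:0  d9:0  d10:0 → peak 6
L@5: d1:6  d2:6  d3:6  d4:3  d5:3  d6:2  d7:2  d8:0  d9:0  d10:0 → peak 6
L@6: d1:6  d2:6  d3:6  d4:3  d5:2  d6:3  d7:2  d8:0  d9:0  d10:0 → peak 6
L@7: d1:6  d2:6  d3:6  d4:3  d5:2  d6:2  d7:3  d8:0  d9:0  d10:0 → peak 6
L@8: d1:6  d2:6  d3:6  d4:3  d5:2  d6:2  d7:2  d8:1  d9:0  d10:0 → peak 6
L@9: d1:6  d2:6  d3:6  d4:3  d5:2  d6:2  d7:2  d8:0  d9:1  d10:0 → peak 6
L@10: d1:6  d2:6  d3:6  d4:3  d5:2  d6:2  d7:2  d8:0  d9:0  d10:1 → peak 6
Best is L@4, peak 6.

6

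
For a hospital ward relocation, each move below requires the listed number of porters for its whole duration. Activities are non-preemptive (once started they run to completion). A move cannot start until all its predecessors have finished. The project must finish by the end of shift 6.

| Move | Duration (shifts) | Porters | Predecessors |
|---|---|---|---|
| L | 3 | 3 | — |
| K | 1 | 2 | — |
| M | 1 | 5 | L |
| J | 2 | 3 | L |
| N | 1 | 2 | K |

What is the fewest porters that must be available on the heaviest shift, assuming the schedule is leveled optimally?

5

Early-start (L@1, K@1, M@4, J@4, N@2) gives peak 8: s1:5  s2:5  s3:3  s4:8  s5:3  s6:0.
Shift J→5.
Schedule L@1, K@1, M@4, J@5, N@2: s1:5  s2:5  s3:3  s4:5  s5:3  s6:3 — peak 5.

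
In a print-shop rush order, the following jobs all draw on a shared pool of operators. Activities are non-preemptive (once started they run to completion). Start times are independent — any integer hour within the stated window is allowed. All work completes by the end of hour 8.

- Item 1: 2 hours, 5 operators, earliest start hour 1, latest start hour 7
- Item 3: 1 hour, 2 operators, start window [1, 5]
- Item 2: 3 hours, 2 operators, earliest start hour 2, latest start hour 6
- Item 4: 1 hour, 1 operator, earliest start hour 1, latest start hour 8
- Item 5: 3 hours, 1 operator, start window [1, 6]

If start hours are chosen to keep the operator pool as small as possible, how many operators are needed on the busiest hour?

Early-start (Item 1@1, Item 3@1, Item 2@2, Item 4@1, Item 5@1) gives peak 9: h1:9  h2:8  h3:3  h4:2  h5:0  h6:0  h7:0  h8:0.
Shift Item 3→3, Item 2→3, Item 4→3, Item 5→4.
Schedule Item 1@1, Item 3@3, Item 2@3, Item 4@3, Item 5@4: h1:5  h2:5  h3:5  h4:3  h5:3  h6:1  h7:0  h8:0 — peak 5.

5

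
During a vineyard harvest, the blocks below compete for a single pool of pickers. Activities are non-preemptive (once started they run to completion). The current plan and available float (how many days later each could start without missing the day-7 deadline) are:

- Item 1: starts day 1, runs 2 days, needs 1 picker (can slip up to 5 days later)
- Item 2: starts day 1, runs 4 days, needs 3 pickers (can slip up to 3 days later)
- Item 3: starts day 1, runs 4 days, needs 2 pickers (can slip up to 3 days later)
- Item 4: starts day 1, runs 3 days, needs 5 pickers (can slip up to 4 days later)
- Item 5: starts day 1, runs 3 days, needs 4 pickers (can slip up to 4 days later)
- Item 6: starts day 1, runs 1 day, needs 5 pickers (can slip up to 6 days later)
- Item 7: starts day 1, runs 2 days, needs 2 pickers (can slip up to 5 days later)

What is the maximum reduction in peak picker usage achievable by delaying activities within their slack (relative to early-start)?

Early-start peak: d1:22  d2:17  d3:14  d4:5  d5:0  d6:0  d7:0 ⇒ 22.
Leveled (Item 1@1, Item 2@1, Item 3@3, Item 4@5, Item 5@2, Item 6@1, Item 7@5): d1:9  d2:8  d3:9  d4:9  d5:9  d6:9  d7:5 ⇒ 9.
Reduction 22 − 9 = 13.

13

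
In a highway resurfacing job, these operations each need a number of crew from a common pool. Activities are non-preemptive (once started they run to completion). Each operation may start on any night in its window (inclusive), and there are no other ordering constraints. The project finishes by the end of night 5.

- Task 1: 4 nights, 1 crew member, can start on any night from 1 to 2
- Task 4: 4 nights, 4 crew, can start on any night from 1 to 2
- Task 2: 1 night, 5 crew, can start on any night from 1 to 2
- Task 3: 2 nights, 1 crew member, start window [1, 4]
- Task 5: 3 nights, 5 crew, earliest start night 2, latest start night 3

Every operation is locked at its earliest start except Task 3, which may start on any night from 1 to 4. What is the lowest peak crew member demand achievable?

Task 3@1: n1:11  n2:11  n3:10  n4:10  n5:0 → peak 11
Task 3@2: n1:10  n2:11  n3:11  n4:10  n5:0 → peak 11
Task 3@3: n1:10  n2:10  n3:11  n4:11  n5:0 → peak 11
Task 3@4: n1:10  n2:10  n3:10  n4:11  n5:1 → peak 11
Best is Task 3@1, peak 11.

11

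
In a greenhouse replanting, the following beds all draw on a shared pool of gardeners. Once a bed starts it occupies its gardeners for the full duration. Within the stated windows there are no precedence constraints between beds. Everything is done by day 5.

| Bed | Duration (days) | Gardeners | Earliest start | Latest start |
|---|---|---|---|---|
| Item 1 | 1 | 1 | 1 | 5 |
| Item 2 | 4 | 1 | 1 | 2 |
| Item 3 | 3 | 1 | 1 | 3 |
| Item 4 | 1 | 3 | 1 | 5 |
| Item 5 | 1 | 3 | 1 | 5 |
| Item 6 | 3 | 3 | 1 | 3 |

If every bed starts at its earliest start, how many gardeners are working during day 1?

At early start, day 1 has: Item 1, Item 2, Item 3, Item 4, Item 5, Item 6.
Demand: 1 + 1 + 1 + 3 + 3 + 3 = 12.

12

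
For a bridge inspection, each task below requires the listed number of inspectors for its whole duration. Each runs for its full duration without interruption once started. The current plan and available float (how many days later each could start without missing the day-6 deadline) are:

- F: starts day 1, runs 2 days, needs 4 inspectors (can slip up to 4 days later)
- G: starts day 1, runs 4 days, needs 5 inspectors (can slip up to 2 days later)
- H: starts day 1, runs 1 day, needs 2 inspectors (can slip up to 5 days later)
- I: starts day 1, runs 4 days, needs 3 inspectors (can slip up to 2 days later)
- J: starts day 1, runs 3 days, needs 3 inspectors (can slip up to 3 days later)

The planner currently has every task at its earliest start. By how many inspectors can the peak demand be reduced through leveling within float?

Early-start peak: d1:17  d2:15  d3:11  d4:8  d5:0  d6:0 ⇒ 17.
Leveled (F@1, G@1, H@1, I@3, J@3): d1:11  d2:9  d3:11  d4:11  d5:6  d6:3 ⇒ 11.
Reduction 17 − 11 = 6.

6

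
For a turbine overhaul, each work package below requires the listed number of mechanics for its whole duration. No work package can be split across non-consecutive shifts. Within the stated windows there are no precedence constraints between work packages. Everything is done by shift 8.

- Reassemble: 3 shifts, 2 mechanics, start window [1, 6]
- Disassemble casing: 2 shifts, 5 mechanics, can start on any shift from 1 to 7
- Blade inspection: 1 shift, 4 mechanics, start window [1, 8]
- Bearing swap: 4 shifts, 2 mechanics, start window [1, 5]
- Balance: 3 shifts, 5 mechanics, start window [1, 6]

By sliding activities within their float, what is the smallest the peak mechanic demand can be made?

7

Early-start (Reassemble@1, Disassemble casing@1, Blade inspection@1, Bearing swap@1, Balance@1) gives peak 18: s1:18  s2:14  s3:9  s4:2  s5:0  s6:0  s7:0  s8:0.
Shift Blade inspection→3, Bearing swap→4, Balance→4.
Schedule Reassemble@1, Disassemble casing@1, Blade inspection@3, Bearing swap@4, Balance@4: s1:7  s2:7  s3:6  s4:7  s5:7  s6:7  s7:2  s8:0 — peak 7.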